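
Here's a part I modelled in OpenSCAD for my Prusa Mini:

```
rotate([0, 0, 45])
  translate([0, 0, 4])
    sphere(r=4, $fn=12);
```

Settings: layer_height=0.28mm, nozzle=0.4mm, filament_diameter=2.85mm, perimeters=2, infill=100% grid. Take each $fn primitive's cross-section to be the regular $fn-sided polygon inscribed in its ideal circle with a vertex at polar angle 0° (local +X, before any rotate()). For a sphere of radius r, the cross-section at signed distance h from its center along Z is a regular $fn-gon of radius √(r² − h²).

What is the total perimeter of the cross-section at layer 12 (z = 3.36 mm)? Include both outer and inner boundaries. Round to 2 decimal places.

At z = 3.36 mm: the r=4 sphere contributes a regular 12-gon of circumradius √(4²−0.64²) = 3.948 (perimeter = 2·12·3.948·sin(180°/12) = 24.53 mm); (rotated 45° about Z; rotation is an isometry so areas/perimeters/island counts are preserved). Overall, the cross-section is a single solid region. Total boundary length (outer) = 24.53 mm.

24.53 mm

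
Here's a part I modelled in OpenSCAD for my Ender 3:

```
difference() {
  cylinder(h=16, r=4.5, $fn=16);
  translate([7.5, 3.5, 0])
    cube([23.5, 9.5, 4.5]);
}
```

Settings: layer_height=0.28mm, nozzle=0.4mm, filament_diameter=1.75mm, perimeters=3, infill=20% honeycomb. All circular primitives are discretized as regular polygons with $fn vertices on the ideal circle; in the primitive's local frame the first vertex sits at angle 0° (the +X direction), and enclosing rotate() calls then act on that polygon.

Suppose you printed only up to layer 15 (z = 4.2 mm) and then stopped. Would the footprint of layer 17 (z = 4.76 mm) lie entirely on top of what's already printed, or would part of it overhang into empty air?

Compare the two slices. At z = 4.2: the r=4.5 cylinder gives a regular 16-gon of circumradius 4.5 (constant along its height) (area = (16/2)·4.500²·sin(360°/16) = 61.99 mm²); the 23.5×9.5 cube at (7.5, 3.5) contributes its full rectangle (area 223.25 mm²); Taking the first minus the rest: starting from the r=4.5 cylinder (61.99 mm²), the 23.5×9.5 cube at (7.5, 3.5) misses the remaining region (no effect) — area = 61.99 mm². At z = 4.76: the cylinder: section is a regular 16-gon, circumradius r=4.5 (area = (16/2)·4.500²·sin(360°/16) = 61.99 mm²); the cube at (7.5, 3.5) is not intersected at this z (z outside [0, 4.5]); Taking the first minus the rest: none of the subtracted shapes is present at this height, so the r=4.5 cylinder is unchanged — area = 61.99 mm². Checking containment: the cross-section at z = 4.76 is a subset of the cross-section at z = 4.2.

entirely on top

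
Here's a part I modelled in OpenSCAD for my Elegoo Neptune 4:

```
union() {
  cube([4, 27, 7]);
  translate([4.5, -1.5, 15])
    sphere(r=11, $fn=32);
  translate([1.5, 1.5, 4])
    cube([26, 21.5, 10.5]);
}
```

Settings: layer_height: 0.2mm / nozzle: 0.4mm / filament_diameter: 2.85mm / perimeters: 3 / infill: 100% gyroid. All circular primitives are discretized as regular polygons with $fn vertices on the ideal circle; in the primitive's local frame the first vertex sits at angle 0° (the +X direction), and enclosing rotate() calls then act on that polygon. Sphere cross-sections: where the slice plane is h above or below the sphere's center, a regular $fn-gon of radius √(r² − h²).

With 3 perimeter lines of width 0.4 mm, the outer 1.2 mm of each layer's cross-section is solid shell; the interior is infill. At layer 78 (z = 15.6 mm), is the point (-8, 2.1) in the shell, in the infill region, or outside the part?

outside

At z = 15.6 mm: the cube is not intersected at this z (z outside [0, 7]); the r=11 sphere at (4.5, -1.5) slices to a regular 32-gon of circumradius 10.984 (√(r²−h²) with h=0.6 from center); the cube at (1.5, 1.5) is not intersected at this z (z outside [4, 14.5]); Merging all regions: only the r=11 sphere at (4.5, -1.5) is present, so the union is just that shape — 1 connected region. Overall, the cross-section is a single solid region. The nearest boundary edge runs (-5.65, 2.70)→(-6.27, 0.64); distance from the point to it = 2.08 mm. The point is not inside any of the regions above, so it lies outside the cross-section (2.08 mm from the nearest boundary).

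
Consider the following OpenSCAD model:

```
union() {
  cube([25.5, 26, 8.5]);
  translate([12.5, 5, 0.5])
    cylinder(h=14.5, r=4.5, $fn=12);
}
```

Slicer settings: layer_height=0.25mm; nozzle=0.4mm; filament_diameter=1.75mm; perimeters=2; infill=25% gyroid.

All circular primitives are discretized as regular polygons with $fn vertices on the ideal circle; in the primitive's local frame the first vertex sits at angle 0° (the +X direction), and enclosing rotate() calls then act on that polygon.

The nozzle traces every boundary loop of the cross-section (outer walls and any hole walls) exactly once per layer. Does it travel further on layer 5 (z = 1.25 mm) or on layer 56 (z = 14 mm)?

Layer 5 (z = 1.25): the cube (footprint 25.5×26) is included at this height (perimeter 103.00 mm); the cylinder at (12.5, 5): section is a regular 12-gon, circumradius r=4.5 (perimeter = 2·12·4.500·sin(180°/12) = 27.95 mm); Taking the union: the r=4.5 cylinder at (12.5, 5) lies entirely inside the 25.5×26 cube, so the union is just the 25.5×26 cube — boundary = 103.00 mm. So its perimeter = 103.00 mm. Layer 56 (z = 14): the cube does not reach this height (z outside [0, 8.5]); the r=4.5 cylinder at (12.5, 5) gives a regular 12-gon of circumradius 4.5 (constant along its height) (perimeter = 2·12·4.500·sin(180°/12) = 27.95 mm); Taking the union: only the r=4.5 cylinder at (12.5, 5) is present, so the union is just that shape — boundary = 27.95 mm. So its perimeter = 27.95 mm. Layer 5 is larger (103.00 vs 27.95 mm).

layer 5 (z = 1.25 mm)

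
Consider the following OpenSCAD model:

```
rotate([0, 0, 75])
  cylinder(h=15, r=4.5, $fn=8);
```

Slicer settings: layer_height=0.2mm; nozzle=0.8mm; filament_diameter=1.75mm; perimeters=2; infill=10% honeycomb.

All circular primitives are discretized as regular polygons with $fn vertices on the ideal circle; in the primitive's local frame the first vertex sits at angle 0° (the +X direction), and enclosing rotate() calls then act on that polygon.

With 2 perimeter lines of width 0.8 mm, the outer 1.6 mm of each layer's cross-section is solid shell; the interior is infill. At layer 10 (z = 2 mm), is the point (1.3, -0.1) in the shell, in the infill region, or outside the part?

At z = 2 mm: the r=4.5 cylinder gives a regular 8-gon of circumradius 4.5 (constant along its height); (rotated 75° about Z; rotation is an isometry so areas/perimeters/island counts are preserved). Overall, the cross-section is a single solid region. Undo the 75° rotation: the query point maps to (0.240, -1.282) in the un-rotated model frame. The nearest boundary edge runs (-0.00, -4.50)→(3.18, -3.18); distance from the point to it = 2.88 mm. The point is inside the cross-section and 2.88 mm from the nearest boundary — more than the 1.6 mm shell width (2 × 0.8), so it's in the infill interior.

infill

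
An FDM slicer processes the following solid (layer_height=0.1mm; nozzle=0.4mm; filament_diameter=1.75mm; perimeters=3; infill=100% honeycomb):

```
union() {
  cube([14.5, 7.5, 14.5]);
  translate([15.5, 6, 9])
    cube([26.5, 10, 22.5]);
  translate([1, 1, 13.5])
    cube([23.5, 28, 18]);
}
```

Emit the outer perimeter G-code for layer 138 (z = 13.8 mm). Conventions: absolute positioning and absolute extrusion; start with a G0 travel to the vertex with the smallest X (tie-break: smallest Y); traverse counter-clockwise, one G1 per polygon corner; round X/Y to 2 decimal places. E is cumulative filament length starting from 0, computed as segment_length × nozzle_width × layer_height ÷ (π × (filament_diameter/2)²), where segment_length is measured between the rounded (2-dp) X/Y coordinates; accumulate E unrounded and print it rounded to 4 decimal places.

G0 X0.00 Y0.00 Z13.80
G1 X14.50 Y0.00 E0.2411
G1 X14.50 Y1.00 E0.2578
G1 X24.50 Y1.00 E0.4241
G1 X24.50 Y6.00 E0.5072
G1 X42.00 Y6.00 E0.7982
G1 X42.00 Y16.00 E0.9645
G1 X24.50 Y16.00 E1.2556
G1 X24.50 Y29.00 E1.4718
G1 X1.00 Y29.00 E1.8626
G1 X1.00 Y7.50 E2.2201
G1 X0.00 Y7.50 E2.2367
G1 X0.00 Y0.00 E2.3615

At z = 13.8 mm: the cube is present — its section is the full 14.5×7.5 rectangle; the cube at (15.5, 6) is present — its section is the full 26.5×10 rectangle; the cube at (1, 1) (footprint 23.5×28) is included at this height; Taking the union: the regions partially overlap (shared area 177.75 mm²), so overlapping operands fuse into one piece — 1 connected region. The outline is a single polygon with 12 vertices. Extrusion per mm of travel: 0.4 × 0.1 / (π × 0.875²) = 0.016630. Accumulating E over each segment gives final E = 2.3615.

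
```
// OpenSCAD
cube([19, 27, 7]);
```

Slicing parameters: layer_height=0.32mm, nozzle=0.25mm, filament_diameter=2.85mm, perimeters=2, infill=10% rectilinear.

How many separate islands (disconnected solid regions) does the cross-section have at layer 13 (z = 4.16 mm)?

At z = 4.16 mm: the 19×27 cube contributes its full rectangle. Overall, the cross-section is a single solid region. Island count = 1.

1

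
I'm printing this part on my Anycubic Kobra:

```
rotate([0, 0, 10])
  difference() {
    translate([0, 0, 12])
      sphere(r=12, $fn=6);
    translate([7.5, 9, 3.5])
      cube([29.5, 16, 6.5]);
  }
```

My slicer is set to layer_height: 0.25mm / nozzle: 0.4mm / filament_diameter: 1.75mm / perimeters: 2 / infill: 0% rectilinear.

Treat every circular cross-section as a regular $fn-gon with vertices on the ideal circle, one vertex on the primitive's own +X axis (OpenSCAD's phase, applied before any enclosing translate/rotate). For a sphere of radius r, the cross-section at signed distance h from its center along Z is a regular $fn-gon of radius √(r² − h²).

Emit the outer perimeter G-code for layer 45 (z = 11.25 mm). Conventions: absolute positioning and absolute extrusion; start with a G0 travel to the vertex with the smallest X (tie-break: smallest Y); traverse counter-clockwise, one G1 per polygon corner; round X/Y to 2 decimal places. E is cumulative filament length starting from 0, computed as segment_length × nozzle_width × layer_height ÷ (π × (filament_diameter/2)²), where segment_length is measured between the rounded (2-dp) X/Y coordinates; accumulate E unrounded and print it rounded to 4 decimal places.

G0 X-11.79 Y-2.08 Z11.25
G1 X-4.10 Y-11.25 E0.4976
G1 X7.70 Y-9.17 E0.9957
G1 X11.79 Y2.08 E1.4934
G1 X4.10 Y11.25 E1.9909
G1 X-7.70 Y9.17 E2.4891
G1 X-11.79 Y-2.08 E2.9868

At z = 11.25 mm: the r=12 sphere slices to a regular 6-gon of circumradius 11.977 (√(r²−h²) with h=0.75 from center); the cube at (7.5, 9) is absent (z outside [3.5, 10]); Taking the first minus the rest: none of the subtracted shapes is present at this height, so the r=12 sphere is unchanged — 1 connected region; (rotated 10° about Z; rotation is an isometry so areas/perimeters/island counts are preserved). The outline is a single polygon with 6 vertices. Extrusion per mm of travel: 0.4 × 0.25 / (π × 0.875²) = 0.041575. Accumulating E over each segment gives final E = 2.9868.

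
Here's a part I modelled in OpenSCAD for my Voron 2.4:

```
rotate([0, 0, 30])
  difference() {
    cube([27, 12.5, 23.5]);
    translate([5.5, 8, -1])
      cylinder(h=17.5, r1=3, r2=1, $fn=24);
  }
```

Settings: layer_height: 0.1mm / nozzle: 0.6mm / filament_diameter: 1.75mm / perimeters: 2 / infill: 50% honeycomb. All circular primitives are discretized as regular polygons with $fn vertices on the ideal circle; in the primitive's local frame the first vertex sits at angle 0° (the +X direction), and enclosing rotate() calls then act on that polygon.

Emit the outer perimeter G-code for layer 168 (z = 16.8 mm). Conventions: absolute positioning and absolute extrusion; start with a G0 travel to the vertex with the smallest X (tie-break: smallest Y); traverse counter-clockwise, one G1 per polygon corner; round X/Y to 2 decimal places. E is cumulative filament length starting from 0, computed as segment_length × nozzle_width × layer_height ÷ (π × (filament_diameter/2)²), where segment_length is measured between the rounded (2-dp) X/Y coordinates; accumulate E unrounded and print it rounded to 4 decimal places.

At z = 16.8 mm: the cube (footprint 27×12.5) is included at this height; the cone at (5.5, 8) is absent (z outside [-1, 16.5]); After the difference (first − rest): none of the subtracted shapes is present at this height, so the 27×12.5 cube is unchanged — 1 connected region; (rotated 30° about Z; rotation is an isometry so areas/perimeters/island counts are preserved). The outline is a single polygon with 4 vertices. Extrusion per mm of travel: 0.6 × 0.1 / (π × 0.875²) = 0.024945. Accumulating E over each segment gives final E = 1.9707.

G0 X-6.25 Y10.83 Z16.80
G1 X0.00 Y0.00 E0.3119
G1 X23.38 Y13.50 E0.9854
G1 X17.13 Y24.33 E1.2973
G1 X-6.25 Y10.83 E1.9707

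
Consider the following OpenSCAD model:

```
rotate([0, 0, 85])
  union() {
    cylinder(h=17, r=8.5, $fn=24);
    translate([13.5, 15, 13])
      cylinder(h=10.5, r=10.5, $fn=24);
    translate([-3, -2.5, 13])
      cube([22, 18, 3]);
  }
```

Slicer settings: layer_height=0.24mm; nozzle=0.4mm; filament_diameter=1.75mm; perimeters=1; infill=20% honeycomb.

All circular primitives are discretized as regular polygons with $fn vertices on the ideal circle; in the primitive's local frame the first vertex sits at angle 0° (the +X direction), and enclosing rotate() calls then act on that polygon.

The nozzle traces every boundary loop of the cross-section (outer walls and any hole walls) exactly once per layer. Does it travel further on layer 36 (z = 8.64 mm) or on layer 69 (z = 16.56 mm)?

Layer 36 (z = 8.64): the cylinder: section is a regular 24-gon, circumradius r=8.5 (perimeter = 2·24·8.500·sin(180°/24) = 53.25 mm); the cylinder at (13.5, 15) is not intersected at this z (z outside [13, 23.5]); the cube at (-3, -2.5) does not reach this height (z outside [13, 16]); Taking the union: only the r=8.5 cylinder is present, so the union is just that shape — boundary = 53.25 mm; (whole slice rotated 85° about Z — lengths, areas and connectivity unchanged). So its perimeter = 53.25 mm. Layer 69 (z = 16.56): the r=8.5 cylinder contributes a regular 24-gon of circumradius 8.5 (perimeter = 2·24·8.500·sin(180°/24) = 53.25 mm); the r=10.5 cylinder at (13.5, 15) gives a regular 24-gon of circumradius 10.5 (constant along its height) (perimeter = 2·24·10.500·sin(180°/24) = 65.79 mm); the cube at (-3, -2.5) does not reach this height (z outside [13, 16]); Merging all regions: the 2 present regions are separate (no shared area or edge), so areas and boundary lengths simply add and each stays a separate island — boundary = 119.04 mm; (rotated 85° about Z; rotation is an isometry so areas/perimeters/island counts are preserved). So its perimeter = 119.04 mm. Layer 69 is larger (119.04 vs 53.25 mm).

layer 69 (z = 16.56 mm)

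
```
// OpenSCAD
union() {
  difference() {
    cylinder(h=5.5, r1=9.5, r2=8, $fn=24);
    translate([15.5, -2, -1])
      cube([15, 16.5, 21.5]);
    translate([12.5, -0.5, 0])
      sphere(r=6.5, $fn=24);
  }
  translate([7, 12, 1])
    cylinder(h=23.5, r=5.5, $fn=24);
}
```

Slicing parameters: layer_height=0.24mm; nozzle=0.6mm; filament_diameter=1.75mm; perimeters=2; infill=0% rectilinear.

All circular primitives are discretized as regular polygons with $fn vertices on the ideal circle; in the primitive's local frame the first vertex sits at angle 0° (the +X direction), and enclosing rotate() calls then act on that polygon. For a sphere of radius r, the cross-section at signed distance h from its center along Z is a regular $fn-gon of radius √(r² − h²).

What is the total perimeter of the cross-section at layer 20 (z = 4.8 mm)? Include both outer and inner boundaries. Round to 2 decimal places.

At z = 4.8 mm: the cone: at t=0.873 of its height the radius interpolates to r₁+(r₂−r₁)t = 8.191, giving a regular 24-gon of that circumradius (perimeter = 2·24·8.191·sin(180°/24) = 51.32 mm); the cube at (15.5, -2) is present — its section is the full 15×16.5 rectangle (perimeter 63.00 mm); the sphere at (12.5, -0.5): section is a regular 24-gon, circumradius = √(r²−h²) = √(6.5²−4.8²) = 4.383 (perimeter = 2·24·4.383·sin(180°/24) = 27.46 mm); Subtracting the remaining from the first: starting from the cone, the 15×16.5 cube at (15.5, -2) misses the remaining region (no effect); the r=6.5 sphere at (12.5, -0.5) partially overlaps it — only the 0.00 mm² overlap (of its 59.66 mm²) is removed, clipping the outline — boundary = 51.32 mm; the r=5.5 cylinder at (7, 12) contributes a regular 24-gon of circumradius 5.5 (perimeter = 2·24·5.500·sin(180°/24) = 34.46 mm); Merging all regions: the 2 present regions are separate (no shared area or edge), so areas and boundary lengths simply add and each stays a separate island — boundary = 85.78 mm. Overall, the cross-section has 2 separate islands. Total boundary length (outer) = 85.78 mm.

85.78 mm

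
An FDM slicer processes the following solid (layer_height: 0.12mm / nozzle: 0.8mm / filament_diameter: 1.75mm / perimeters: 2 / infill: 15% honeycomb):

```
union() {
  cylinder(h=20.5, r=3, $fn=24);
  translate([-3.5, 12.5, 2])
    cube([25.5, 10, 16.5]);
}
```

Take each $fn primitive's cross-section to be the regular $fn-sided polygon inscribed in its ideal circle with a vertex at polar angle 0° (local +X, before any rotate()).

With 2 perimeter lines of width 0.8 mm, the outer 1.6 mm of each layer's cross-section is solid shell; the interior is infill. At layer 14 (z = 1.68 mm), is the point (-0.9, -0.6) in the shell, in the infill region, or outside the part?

At z = 1.68 mm: the r=3 cylinder gives a regular 24-gon of circumradius 3 (constant along its height); the cube at (-3.5, 12.5) is absent (z outside [2, 18.5]); Combining (union): only the r=3 cylinder is present, so the union is just that shape — 1 connected region. Overall, the cross-section is a single solid region. The nearest boundary edge runs (-2.60, -1.50)→(-2.12, -2.12); distance from the point to it = 1.90 mm. The point is inside the cross-section and 1.90 mm from the nearest boundary — more than the 1.6 mm shell width (2 × 0.8), so it's in the infill interior.

infill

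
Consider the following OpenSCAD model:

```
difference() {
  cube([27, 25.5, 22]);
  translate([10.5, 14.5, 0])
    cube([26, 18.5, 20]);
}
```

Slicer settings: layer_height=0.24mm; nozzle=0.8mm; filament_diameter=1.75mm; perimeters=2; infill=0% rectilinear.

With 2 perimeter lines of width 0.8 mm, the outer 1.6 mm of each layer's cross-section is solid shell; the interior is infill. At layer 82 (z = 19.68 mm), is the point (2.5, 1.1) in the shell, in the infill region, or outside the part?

shell

At z = 19.68 mm: the cube is present — its section is the full 27×25.5 rectangle; the 26×18.5 cube at (10.5, 14.5) contributes its full rectangle; After the difference (first − rest): starting from the 27×25.5 cube, the 26×18.5 cube at (10.5, 14.5) partially overlaps it — only the 181.50 mm² overlap (of its 481.00 mm²) is removed, clipping the outline — 1 connected region. Overall, the cross-section is a single solid region. The nearest boundary edge runs (27.00, 0.00)→(0.00, 0.00); distance from the point to it = 1.10 mm. The point is inside the cross-section, 1.10 mm from the nearest boundary — within the 1.6 mm shell band (2 × 0.8).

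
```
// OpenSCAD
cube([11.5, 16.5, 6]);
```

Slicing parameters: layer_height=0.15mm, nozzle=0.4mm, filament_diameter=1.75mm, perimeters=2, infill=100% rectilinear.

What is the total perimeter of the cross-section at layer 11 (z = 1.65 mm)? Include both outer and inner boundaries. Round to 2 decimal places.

56.00 mm

At z = 1.65 mm: the 11.5×16.5 cube contributes its full rectangle (perimeter 56.00 mm). Overall, the cross-section is a single solid region. Total boundary length (outer) = 56.00 mm.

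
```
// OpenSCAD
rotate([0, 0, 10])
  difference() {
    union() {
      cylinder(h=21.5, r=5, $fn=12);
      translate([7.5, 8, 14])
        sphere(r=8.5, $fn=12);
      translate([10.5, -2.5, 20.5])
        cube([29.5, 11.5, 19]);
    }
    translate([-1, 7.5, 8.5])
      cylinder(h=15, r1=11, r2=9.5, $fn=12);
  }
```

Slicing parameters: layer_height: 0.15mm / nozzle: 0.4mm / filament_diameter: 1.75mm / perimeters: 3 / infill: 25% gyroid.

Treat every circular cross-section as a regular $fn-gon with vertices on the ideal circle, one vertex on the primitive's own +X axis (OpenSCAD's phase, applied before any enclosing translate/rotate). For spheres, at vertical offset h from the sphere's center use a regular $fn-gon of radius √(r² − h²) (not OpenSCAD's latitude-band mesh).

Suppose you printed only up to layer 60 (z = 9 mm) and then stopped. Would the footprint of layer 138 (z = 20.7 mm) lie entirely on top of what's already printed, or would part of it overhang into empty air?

part overhangs

Compare the two slices. At z = 9: the r=5 cylinder contributes a regular 12-gon of circumradius 5 (area = (12/2)·5.000²·sin(360°/12) = 75.00 mm²); the sphere at (7.5, 8): section is a regular 12-gon, circumradius = √(r²−h²) = √(8.5²−5²) = 6.874 (area = (12/2)·6.874²·sin(360°/12) = 141.75 mm²); the cube at (10.5, -2.5) is absent (z outside [20.5, 39.5]); Merging all regions: the regions partially overlap — summed areas 216.75 mm² minus the doubly-counted overlap 1.69 mm² gives 215.06 mm² — area = 215.06 mm²; the cone at (-1, 7.5) contributes a regular 12-gon of circumradius 10.950 (interpolated between r1=11 and r2=9.5 at t=0.033) (area = (12/2)·10.950²·sin(360°/12) = 359.71 mm²); Taking the first minus the rest: starting from the result so far (215.06 mm²), the cone at (-1, 7.5) partially overlaps it — only the 152.34 mm² overlap (of its 359.71 mm²) is removed, clipping the outline — area = 62.72 mm²; (rotated 10° about Z; rotation is an isometry so areas/perimeters/island counts are preserved). At z = 20.7: the r=5 cylinder contributes a regular 12-gon of circumradius 5 (area = (12/2)·5.000²·sin(360°/12) = 75.00 mm²); the r=8.5 sphere at (7.5, 8) slices to a regular 12-gon of circumradius 5.231 (√(r²−h²) with h=6.7 from center) (area = (12/2)·5.231²·sin(360°/12) = 82.08 mm²); the cube at (10.5, -2.5) is present — its section is the full 29.5×11.5 rectangle (area 339.25 mm²); Taking the union: the regions partially overlap — summed areas 496.33 mm² minus the doubly-counted overlap 8.18 mm² gives 488.15 mm² — area = 488.15 mm²; the cone at (-1, 7.5) (r1=11→r2=9.5) has section circumradius 9.780 here — a regular 12-gon (area = (12/2)·9.780²·sin(360°/12) = 286.95 mm²); After the difference (first − rest): starting from that combined region (488.15 mm²), the cone at (-1, 7.5) partially overlaps it — only the 99.53 mm² overlap (of its 286.95 mm²) is removed, clipping the outline — area = 388.62 mm²; (whole slice rotated 10° about Z — lengths, areas and connectivity unchanged). Checking containment: at z = 20.7 the cross-section extends beyond the z = 9 cross-section by about 342.64 mm².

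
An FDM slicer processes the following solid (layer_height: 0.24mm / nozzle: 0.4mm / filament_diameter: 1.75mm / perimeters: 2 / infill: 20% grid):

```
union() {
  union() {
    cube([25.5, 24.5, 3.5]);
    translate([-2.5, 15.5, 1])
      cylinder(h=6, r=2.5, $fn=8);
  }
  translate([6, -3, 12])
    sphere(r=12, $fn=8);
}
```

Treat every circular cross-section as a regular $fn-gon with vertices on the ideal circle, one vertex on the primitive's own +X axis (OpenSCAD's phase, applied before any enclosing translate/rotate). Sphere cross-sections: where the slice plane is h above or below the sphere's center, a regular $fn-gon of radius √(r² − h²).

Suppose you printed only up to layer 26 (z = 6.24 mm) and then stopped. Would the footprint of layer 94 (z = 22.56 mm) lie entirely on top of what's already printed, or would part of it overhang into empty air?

Compare the two slices. At z = 6.24: the cube does not reach this height (z outside [0, 3.5]); the r=2.5 cylinder at (-2.5, 15.5) gives a regular 8-gon of circumradius 2.5 (constant along its height) (area = (8/2)·2.500²·sin(360°/8) = 17.68 mm²); Taking the union: only the r=2.5 cylinder at (-2.5, 15.5) is present, so the union is just that shape — area = 17.68 mm²; the sphere at (6, -3): section is a regular 8-gon, circumradius = √(r²−h²) = √(12²−5.76²) = 10.527 (area = (8/2)·10.527²·sin(360°/8) = 313.45 mm²); Merging all regions: the 2 present regions are separate (no shared area or edge), so areas and boundary lengths simply add and each stays a separate island — area = 331.13 mm². At z = 22.56: the cube is not intersected at this z (z outside [0, 3.5]); the cylinder at (-2.5, 15.5) is absent (z outside [1, 7]); Merging all regions: nothing is present at this height; the r=12 sphere at (6, -3) slices to a regular 8-gon of circumradius 5.700 (√(r²−h²) with h=10.56 from center) (area = (8/2)·5.700²·sin(360°/8) = 91.89 mm²); Taking the union: only the r=12 sphere at (6, -3) is present, so the union is just that shape — area = 91.89 mm². Checking containment: the cross-section at z = 22.56 is a subset of the cross-section at z = 6.24.

entirely on top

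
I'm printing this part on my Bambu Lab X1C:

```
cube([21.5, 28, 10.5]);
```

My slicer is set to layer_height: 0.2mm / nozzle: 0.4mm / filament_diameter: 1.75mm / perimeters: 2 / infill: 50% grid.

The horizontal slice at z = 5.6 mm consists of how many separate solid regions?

1

At z = 5.6 mm: the cube (footprint 21.5×28) is included at this height. The result has 1 disconnected region.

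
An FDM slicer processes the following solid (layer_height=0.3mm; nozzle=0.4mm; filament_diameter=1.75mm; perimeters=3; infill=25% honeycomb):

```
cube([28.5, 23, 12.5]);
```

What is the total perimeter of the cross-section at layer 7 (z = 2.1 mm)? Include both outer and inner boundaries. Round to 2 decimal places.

103.00 mm

At z = 2.1 mm: the cube is present — its section is the full 28.5×23 rectangle (perimeter 103.00 mm). Overall, the cross-section is a single solid region. Total boundary length (outer) = 103.00 mm.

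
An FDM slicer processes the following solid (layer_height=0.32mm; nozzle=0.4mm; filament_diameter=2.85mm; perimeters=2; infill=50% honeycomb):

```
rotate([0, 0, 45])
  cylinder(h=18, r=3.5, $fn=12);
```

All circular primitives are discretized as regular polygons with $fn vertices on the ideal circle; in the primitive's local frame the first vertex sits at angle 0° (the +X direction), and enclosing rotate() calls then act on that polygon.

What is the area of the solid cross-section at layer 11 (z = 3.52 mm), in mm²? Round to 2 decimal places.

At z = 3.52 mm: the r=3.5 cylinder gives a regular 12-gon of circumradius 3.5 (constant along its height) (area = (12/2)·3.500²·sin(360°/12) = 36.75 mm²); (whole slice rotated 45° about Z — lengths, areas and connectivity unchanged). Overall, the cross-section is a single solid region. Net area = 36.75 mm².

36.75 mm²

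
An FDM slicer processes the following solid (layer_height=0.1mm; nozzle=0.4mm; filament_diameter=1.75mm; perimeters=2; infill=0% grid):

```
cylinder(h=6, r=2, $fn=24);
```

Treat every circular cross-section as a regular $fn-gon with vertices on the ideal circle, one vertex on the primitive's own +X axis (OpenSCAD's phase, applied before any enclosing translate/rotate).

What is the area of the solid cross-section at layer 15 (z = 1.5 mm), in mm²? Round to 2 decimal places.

12.42 mm²

At z = 1.5 mm: the r=2 cylinder contributes a regular 24-gon of circumradius 2 (area = (24/2)·2.000²·sin(360°/24) = 12.42 mm²). Overall, the cross-section is a single solid region. Net area = 12.42 mm².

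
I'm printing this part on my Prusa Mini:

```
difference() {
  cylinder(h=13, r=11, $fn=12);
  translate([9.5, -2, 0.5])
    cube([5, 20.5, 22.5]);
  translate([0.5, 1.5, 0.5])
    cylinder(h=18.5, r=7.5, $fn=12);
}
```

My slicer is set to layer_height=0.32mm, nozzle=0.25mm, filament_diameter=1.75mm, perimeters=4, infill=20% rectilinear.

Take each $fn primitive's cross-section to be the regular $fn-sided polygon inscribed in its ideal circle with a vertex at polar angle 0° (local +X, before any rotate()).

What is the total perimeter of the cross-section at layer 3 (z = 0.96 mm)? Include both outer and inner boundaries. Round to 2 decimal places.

At z = 0.96 mm: the r=11 cylinder contributes a regular 12-gon of circumradius 11 (perimeter = 2·12·11.000·sin(180°/12) = 68.33 mm); the cube at (9.5, -2) (footprint 5×20.5) is included at this height (perimeter 51.00 mm); the r=7.5 cylinder at (0.5, 1.5) gives a regular 12-gon of circumradius 7.5 (constant along its height) (perimeter = 2·12·7.500·sin(180°/12) = 46.59 mm); Subtracting the remaining from the first: starting from the r=11 cylinder, the 5×20.5 cube at (9.5, -2) partially overlaps it — only the 6.66 mm² overlap (of its 102.50 mm²) is removed, clipping the outline; the r=7.5 cylinder at (0.5, 1.5) lies wholly inside it (removes its full 168.75 mm² and its 46.59 mm outline becomes a hole wall) — boundary (outer + 1 inner loop) = 115.60 mm. Overall, the cross-section is one region with 1 hole. Total boundary length (outer + inner) = 115.60 mm.

115.60 mm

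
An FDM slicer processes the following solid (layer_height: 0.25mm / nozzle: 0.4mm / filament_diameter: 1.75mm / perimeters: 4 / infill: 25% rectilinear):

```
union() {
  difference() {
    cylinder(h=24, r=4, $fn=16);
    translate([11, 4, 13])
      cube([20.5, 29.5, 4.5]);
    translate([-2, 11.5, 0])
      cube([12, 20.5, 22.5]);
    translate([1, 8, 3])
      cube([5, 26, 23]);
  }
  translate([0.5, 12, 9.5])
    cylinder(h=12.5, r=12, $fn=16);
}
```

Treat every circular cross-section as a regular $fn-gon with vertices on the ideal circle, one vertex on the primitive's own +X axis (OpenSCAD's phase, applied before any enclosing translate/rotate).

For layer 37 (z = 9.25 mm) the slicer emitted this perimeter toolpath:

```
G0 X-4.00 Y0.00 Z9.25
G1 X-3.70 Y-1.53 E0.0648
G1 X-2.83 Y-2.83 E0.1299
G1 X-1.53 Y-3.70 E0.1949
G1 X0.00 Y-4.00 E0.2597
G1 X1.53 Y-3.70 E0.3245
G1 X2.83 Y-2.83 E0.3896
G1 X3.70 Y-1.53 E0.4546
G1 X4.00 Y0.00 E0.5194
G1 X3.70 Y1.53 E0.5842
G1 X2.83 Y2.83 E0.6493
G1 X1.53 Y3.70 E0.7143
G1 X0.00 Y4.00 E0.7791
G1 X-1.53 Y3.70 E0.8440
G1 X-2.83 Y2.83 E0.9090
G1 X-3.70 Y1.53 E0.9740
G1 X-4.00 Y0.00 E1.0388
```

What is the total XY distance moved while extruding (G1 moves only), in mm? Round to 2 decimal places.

24.99 mm

Sum the Euclidean lengths of each G1 segment: total = 24.99 mm.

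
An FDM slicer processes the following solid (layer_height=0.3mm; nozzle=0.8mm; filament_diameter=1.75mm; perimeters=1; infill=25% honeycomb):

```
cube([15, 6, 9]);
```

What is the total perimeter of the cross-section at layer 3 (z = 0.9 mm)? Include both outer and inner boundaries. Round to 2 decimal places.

At z = 0.9 mm: the cube (footprint 15×6) is included at this height (perimeter 42.00 mm). Overall, the cross-section is a single solid region. Total boundary length (outer) = 42.00 mm.

42.00 mm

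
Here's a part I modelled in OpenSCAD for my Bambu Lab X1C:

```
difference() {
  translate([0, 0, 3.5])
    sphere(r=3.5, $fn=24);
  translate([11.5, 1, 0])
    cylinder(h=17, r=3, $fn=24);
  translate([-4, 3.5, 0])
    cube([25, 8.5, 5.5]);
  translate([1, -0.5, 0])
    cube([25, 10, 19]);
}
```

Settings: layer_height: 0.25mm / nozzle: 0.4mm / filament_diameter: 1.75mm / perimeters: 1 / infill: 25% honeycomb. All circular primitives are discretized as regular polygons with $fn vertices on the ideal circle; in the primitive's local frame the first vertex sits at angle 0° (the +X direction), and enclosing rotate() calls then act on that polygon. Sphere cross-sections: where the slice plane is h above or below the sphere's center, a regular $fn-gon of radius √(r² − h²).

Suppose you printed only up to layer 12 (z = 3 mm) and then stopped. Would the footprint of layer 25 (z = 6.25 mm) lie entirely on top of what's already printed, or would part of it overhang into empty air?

entirely on top

Compare the two slices. At z = 3: the r=3.5 sphere slices to a regular 24-gon of circumradius 3.464 (√(r²−h²) with h=0.5 from center) (area = (24/2)·3.464²·sin(360°/24) = 37.27 mm²); the r=3 cylinder at (11.5, 1) contributes a regular 24-gon of circumradius 3 (area = (24/2)·3.000²·sin(360°/24) = 27.95 mm²); the 25×8.5 cube at (-4, 3.5) contributes its full rectangle (area 212.50 mm²); the cube at (1, -0.5) (footprint 25×10) is included at this height (area 250.00 mm²); Subtracting the remaining from the first: starting from the r=3.5 sphere (37.27 mm²), the r=3 cylinder at (11.5, 1) misses the remaining region (no effect); the 25×8.5 cube at (-4, 3.5) misses the remaining region (no effect); the 25×10 cube at (1, -0.5) partially overlaps it — only the 7.14 mm² overlap (of its 250.00 mm²) is removed, clipping the outline — area = 30.13 mm². At z = 6.25: the sphere: section is a regular 24-gon, circumradius = √(r²−h²) = √(3.5²−2.75²) = 2.165 (area = (24/2)·2.165²·sin(360°/24) = 14.56 mm²); the cylinder at (11.5, 1): section is a regular 24-gon, circumradius r=3 (area = (24/2)·3.000²·sin(360°/24) = 27.95 mm²); the cube at (-4, 3.5) is absent (z outside [0, 5.5]); the cube at (1, -0.5) is present — its section is the full 25×10 rectangle (area 250.00 mm²); Taking the first minus the rest: starting from the r=3.5 sphere (14.56 mm²), the r=3 cylinder at (11.5, 1) misses the remaining region (no effect); the 25×10 cube at (1, -0.5) partially overlaps it — only the 2.13 mm² overlap (of its 250.00 mm²) is removed, clipping the outline — area = 12.42 mm². Checking containment: the cross-section at z = 6.25 is a subset of the cross-section at z = 3.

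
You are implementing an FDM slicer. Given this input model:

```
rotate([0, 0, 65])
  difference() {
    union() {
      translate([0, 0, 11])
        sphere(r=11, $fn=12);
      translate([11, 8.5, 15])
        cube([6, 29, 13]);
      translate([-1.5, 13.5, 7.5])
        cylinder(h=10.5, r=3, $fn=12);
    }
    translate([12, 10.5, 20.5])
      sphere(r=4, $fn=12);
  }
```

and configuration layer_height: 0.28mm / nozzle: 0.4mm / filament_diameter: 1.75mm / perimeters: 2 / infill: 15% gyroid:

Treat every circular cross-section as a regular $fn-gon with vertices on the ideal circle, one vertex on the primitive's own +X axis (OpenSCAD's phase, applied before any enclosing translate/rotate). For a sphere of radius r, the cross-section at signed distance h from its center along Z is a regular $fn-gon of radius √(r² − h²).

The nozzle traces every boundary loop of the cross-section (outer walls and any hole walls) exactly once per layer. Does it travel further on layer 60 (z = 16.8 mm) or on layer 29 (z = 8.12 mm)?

layer 60 (z = 16.8 mm)

Layer 60 (z = 16.8): the sphere: section is a regular 12-gon, circumradius = √(r²−h²) = √(11²−5.8²) = 9.347 (perimeter = 2·12·9.347·sin(180°/12) = 58.06 mm); the 6×29 cube at (11, 8.5) contributes its full rectangle (perimeter 70.00 mm); the cylinder at (-1.5, 13.5): section is a regular 12-gon, circumradius r=3 (perimeter = 2·12·3.000·sin(180°/12) = 18.63 mm); Merging all regions: the 3 present regions are separate (no shared area or edge), so areas and boundary lengths simply add and each stays a separate island — boundary = 146.69 mm; the sphere at (12, 10.5): section is a regular 12-gon, circumradius = √(r²−h²) = √(4²−3.7²) = 1.520 (perimeter = 2·12·1.520·sin(180°/12) = 9.44 mm); Taking the first minus the rest: starting from the result so far, the r=4 sphere at (12, 10.5) partially overlaps it — only the 6.19 mm² overlap (of its 6.93 mm²) is removed, clipping the outline — boundary = 151.51 mm; (whole slice rotated 65° about Z — lengths, areas and connectivity unchanged). So its perimeter = 151.51 mm. Layer 29 (z = 8.12): the r=11 sphere slices to a regular 12-gon of circumradius 10.616 (√(r²−h²) with h=2.88 from center) (perimeter = 2·12·10.616·sin(180°/12) = 65.94 mm); the cube at (11, 8.5) is absent (z outside [15, 28]); the r=3 cylinder at (-1.5, 13.5) contributes a regular 12-gon of circumradius 3 (perimeter = 2·12·3.000·sin(180°/12) = 18.63 mm); Taking the union: the 2 present regions are separate (no shared area or edge), so areas and boundary lengths simply add and each stays a separate island — boundary = 84.58 mm; the sphere at (12, 10.5) does not reach this height (|z−center|=12.380 > r=4); Taking the first minus the rest: none of the subtracted shapes is present at this height, so that combined region is unchanged — boundary = 84.58 mm; (whole slice rotated 65° about Z — lengths, areas and connectivity unchanged). So its perimeter = 84.58 mm. Layer 60 is larger (151.51 vs 84.58 mm).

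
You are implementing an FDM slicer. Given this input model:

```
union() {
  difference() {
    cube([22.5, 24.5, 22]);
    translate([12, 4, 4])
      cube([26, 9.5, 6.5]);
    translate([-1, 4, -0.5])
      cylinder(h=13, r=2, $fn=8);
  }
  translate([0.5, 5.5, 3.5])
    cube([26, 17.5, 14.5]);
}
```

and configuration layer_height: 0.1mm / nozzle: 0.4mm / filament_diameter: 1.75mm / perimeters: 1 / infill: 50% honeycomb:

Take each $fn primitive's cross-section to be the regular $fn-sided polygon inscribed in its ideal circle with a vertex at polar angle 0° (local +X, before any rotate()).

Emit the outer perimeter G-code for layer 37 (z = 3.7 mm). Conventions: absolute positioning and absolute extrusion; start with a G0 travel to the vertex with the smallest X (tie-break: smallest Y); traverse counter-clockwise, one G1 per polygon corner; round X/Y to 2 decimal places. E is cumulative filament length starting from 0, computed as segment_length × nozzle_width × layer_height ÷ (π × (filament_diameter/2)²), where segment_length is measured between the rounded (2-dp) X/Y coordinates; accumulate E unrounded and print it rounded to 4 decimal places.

G0 X0.00 Y0.00 Z3.70
G1 X22.50 Y0.00 E0.3742
G1 X22.50 Y5.50 E0.4656
G1 X26.50 Y5.50 E0.5322
G1 X26.50 Y23.00 E0.8232
G1 X22.50 Y23.00 E0.8897
G1 X22.50 Y24.50 E0.9147
G1 X0.00 Y24.50 E1.2888
G1 X0.00 Y5.59 E1.6033
G1 X0.41 Y5.41 E1.6108
G1 X1.00 Y4.00 E1.6362
G1 X0.41 Y2.59 E1.6616
G1 X0.00 Y2.41 E1.6690
G1 X0.00 Y0.00 E1.7091

At z = 3.7 mm: the 22.5×24.5 cube contributes its full rectangle; the cube at (12, 4) is not intersected at this z (z outside [4, 10.5]); the r=2 cylinder at (-1, 4) contributes a regular 8-gon of circumradius 2; Subtracting the remaining from the first: starting from the 22.5×24.5 cube, the r=2 cylinder at (-1, 4) partially overlaps it — only the 2.07 mm² overlap (of its 11.31 mm²) is removed, clipping the outline — 1 connected region; the cube at (0.5, 5.5) is present — its section is the full 26×17.5 rectangle; Merging all regions: the regions partially overlap (shared area 385.00 mm²), so overlapping operands fuse into one piece — 1 connected region. The outline is a single polygon with 13 vertices. Extrusion per mm of travel: 0.4 × 0.1 / (π × 0.875²) = 0.016630. Accumulating E over each segment gives final E = 1.7091.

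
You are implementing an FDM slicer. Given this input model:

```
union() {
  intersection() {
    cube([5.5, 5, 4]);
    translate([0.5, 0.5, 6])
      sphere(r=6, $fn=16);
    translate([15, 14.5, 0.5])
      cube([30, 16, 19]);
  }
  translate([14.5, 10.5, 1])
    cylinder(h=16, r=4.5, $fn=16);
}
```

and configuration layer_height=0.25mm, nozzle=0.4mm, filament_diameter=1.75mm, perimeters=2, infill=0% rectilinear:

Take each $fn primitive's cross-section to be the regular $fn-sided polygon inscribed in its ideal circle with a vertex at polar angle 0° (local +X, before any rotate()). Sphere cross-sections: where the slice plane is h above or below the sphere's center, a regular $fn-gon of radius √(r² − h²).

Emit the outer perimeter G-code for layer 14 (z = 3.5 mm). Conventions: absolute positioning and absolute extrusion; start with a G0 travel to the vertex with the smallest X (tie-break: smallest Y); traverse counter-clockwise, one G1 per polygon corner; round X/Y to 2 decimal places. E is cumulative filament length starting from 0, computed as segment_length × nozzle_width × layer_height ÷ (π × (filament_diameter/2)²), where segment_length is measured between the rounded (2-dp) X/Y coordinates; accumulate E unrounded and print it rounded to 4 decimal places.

At z = 3.5 mm: the cube is present — its section is the full 5.5×5 rectangle; the sphere at (0.5, 0.5): section is a regular 16-gon, circumradius = √(r²−h²) = √(6²−2.5²) = 5.454; the cube at (15, 14.5) is present — its section is the full 30×16 rectangle; Taking the intersection: the r=6 sphere at (0.5, 0.5) partially overlaps the 5.5×5 cube; clipping to the common part keeps 25.48 mm²; the 30×16 cube at (15, 14.5) does not overlap the running intersection (empty) — nothing remains; the r=4.5 cylinder at (14.5, 10.5) gives a regular 16-gon of circumradius 4.5 (constant along its height); Taking the union: only the r=4.5 cylinder at (14.5, 10.5) is present, so the union is just that shape — 1 connected region. The outline is a single polygon with 16 vertices. Extrusion per mm of travel: 0.4 × 0.25 / (π × 0.875²) = 0.041575. Accumulating E over each segment gives final E = 1.1680.

G0 X10.00 Y10.50 Z3.50
G1 X10.34 Y8.78 E0.0729
G1 X11.32 Y7.32 E0.1460
G1 X12.78 Y6.34 E0.2191
G1 X14.50 Y6.00 E0.2920
G1 X16.22 Y6.34 E0.3649
G1 X17.68 Y7.32 E0.4380
G1 X18.66 Y8.78 E0.5111
G1 X19.00 Y10.50 E0.5840
G1 X18.66 Y12.22 E0.6569
G1 X17.68 Y13.68 E0.7300
G1 X16.22 Y14.66 E0.8031
G1 X14.50 Y15.00 E0.8760
G1 X12.78 Y14.66 E0.9489
G1 X11.32 Y13.68 E1.0220
G1 X10.34 Y12.22 E1.0951
G1 X10.00 Y10.50 E1.1680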